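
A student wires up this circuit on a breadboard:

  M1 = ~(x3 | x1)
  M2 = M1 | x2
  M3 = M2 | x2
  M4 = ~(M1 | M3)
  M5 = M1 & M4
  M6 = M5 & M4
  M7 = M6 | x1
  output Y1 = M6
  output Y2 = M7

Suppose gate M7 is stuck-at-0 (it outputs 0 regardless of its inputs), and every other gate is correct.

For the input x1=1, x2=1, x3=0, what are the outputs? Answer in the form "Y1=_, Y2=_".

Propagate with M7 forced: M1=0, M2=1, M3=1, M4=0, M5=0, M6=0, M7=0 [stuck-at-0].
So the outputs are Y1=0, Y2=0. (Without the fault they would be Y1=0, Y2=1.)

Y1=0, Y2=0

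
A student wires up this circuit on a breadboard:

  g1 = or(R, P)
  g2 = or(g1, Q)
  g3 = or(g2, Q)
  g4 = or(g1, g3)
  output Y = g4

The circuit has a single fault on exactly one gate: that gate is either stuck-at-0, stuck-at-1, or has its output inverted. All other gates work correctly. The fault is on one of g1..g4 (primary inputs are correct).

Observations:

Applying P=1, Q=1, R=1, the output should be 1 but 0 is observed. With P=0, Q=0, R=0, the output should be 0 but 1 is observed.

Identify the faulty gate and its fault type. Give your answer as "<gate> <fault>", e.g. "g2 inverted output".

g4 inverted output

Fault-free values for test 1 (P=1, Q=1, R=1): g1=1, g2=1, g3=1, g4=1, giving Y=1. Observed 0.
Test 1: faults giving observed 0 are {g4 stuck-at-0, g4 inverted output}.
Test 2 (P=0, Q=0, R=0): fault-free g1=0, g2=0, g3=0, g4=0 → 0; observed 1. Eliminates g4 stuck-at-0.
Only g4 inverted output is consistent with every test.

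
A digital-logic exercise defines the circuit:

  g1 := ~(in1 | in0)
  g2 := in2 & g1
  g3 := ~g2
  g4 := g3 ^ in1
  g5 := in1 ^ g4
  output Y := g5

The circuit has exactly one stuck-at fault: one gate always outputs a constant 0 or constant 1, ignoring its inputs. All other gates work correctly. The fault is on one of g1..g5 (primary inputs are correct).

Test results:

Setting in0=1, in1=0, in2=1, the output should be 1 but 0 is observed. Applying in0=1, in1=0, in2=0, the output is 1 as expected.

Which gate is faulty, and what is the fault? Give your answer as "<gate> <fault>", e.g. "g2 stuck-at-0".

Fault-free values for test 1 (in0=1, in1=0, in2=1): g1=0, g2=0, g3=1, g4=1, g5=1, giving Y=1. Observed 0.
Test 1: faults giving observed 0 are {g1 stuck-at-1, g2 stuck-at-1, g3 stuck-at-0, g4 stuck-at-0, g5 stuck-at-0}.
Test 2 (in0=1, in1=0, in2=0): fault-free g1=0, g2=0, g3=1, g4=1, g5=1 → 1; observed 1. Eliminates g2 stuck-at-1, g3 stuck-at-0, g4 stuck-at-0, g5 stuck-at-0.
Only g1 stuck-at-1 is consistent with every test.

g1 stuck-at-1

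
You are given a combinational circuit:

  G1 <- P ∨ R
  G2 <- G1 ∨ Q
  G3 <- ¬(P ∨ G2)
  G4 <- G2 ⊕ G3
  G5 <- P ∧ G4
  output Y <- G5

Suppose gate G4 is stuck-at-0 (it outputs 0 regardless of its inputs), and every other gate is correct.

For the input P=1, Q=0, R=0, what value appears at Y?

Propagate with G4 forced: G1=1, G2=1, G3=0, G4=0 [stuck-at-0], G5=0.
So Y = 0. (Without the fault it would be 1.)

0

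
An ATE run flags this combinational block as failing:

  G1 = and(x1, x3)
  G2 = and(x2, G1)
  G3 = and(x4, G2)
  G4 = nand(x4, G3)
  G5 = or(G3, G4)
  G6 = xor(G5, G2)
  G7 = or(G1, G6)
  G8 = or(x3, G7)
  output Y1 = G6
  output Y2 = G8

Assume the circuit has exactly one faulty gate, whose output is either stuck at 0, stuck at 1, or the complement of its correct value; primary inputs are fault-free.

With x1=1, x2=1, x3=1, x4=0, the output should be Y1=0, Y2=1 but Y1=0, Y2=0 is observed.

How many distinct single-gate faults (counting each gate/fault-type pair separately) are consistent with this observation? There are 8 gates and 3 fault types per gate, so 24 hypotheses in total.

2

Fault-free: G1=1, G2=1, G3=0, G4=1, G5=1, G6=0, G7=1, G8=1 → Y1=0, Y2=1. Observed Y1=0, Y2=0.
  G1: none of the 3 fault types match ✗
  G2: none of the 3 fault types match ✗
  G3: none of the 3 fault types match ✗
  G4: none of the 3 fault types match ✗
  G5: none of the 3 fault types match ✗
  G6: none of the 3 fault types match ✗
  G7: none of the 3 fault types match ✗
  G8: stuck-at-0, inverted output ✓; others ✗
Consistent faults: {G8 stuck-at-0, G8 inverted output} — 2 in all.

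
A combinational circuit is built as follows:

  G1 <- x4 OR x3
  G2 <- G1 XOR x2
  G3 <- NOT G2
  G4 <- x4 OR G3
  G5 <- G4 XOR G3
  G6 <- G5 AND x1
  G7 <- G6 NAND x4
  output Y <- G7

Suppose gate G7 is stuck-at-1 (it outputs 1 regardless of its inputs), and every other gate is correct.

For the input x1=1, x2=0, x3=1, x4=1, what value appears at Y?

Propagate with G7 forced: G1=1, G2=1, G3=0, G4=1, G5=1, G6=1, G7=1 [stuck-at-1].
So Y = 1. (Without the fault it would be 0.)

1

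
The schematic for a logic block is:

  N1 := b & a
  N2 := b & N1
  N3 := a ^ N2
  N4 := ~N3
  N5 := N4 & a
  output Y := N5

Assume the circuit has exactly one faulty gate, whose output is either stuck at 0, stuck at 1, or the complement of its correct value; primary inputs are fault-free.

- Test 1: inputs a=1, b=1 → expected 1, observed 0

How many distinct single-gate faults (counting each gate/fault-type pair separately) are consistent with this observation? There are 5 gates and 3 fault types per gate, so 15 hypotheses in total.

10

Fault-free: N1=1, N2=1, N3=0, N4=1, N5=1 → 1. Observed 0.
  N1: stuck-at-0, inverted output ✓; others ✗
  N2: stuck-at-0, inverted output ✓; others ✗
  N3: stuck-at-1, inverted output ✓; others ✗
  N4: stuck-at-0, inverted output ✓; others ✗
  N5: stuck-at-0, inverted output ✓; others ✗
Consistent faults: {N1 stuck-at-0, N1 inverted output, N2 stuck-at-0, N2 inverted output, N3 stuck-at-1, N3 inverted output, N4 stuck-at-0, N4 inverted output, N5 stuck-at-0, N5 inverted output} — 10 in all.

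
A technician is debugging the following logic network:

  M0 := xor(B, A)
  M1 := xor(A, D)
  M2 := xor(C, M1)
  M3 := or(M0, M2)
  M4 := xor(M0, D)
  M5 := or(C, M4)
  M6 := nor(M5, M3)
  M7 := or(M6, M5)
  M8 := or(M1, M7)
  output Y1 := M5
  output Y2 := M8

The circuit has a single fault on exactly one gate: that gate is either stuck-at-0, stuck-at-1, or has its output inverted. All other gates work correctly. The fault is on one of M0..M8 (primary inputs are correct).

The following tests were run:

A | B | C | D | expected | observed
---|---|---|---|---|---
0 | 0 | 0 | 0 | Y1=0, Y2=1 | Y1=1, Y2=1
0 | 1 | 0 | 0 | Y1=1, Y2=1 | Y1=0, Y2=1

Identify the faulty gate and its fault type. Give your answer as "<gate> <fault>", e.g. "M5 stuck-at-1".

Fault-free values for test 1 (A=0, B=0, C=0, D=0): M0=0, M1=0, M2=0, M3=0, M4=0, M5=0, M6=1, M7=1, M8=1, giving Y1=0, Y2=1. Observed Y1=1, Y2=1.
Test 1: faults giving observed Y1=1, Y2=1 are {M0 stuck-at-1, M0 inverted output, M4 stuck-at-1, M4 inverted output, M5 stuck-at-1, M5 inverted output}.
Test 2 (A=0, B=1, C=0, D=0): fault-free M0=1, M1=0, M2=0, M3=1, M4=1, M5=1, M6=0, M7=1, M8=1 → Y1=1, Y2=1; observed Y1=0, Y2=1. Eliminates M0 stuck-at-1, M4 stuck-at-1, M4 inverted output, M5 stuck-at-1, M5 inverted output.
Only M0 inverted output is consistent with every test.

M0 inverted output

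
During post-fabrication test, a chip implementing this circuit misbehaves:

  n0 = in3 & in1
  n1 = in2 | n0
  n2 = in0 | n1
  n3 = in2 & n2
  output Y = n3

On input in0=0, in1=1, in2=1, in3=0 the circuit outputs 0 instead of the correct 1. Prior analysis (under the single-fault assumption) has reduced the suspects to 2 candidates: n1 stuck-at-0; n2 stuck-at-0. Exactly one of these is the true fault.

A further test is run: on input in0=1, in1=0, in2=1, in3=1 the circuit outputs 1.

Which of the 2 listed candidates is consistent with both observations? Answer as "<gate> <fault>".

Evaluate each candidate on input in0=1, in1=0, in2=1, in3=1:
  n1 stuck-at-0: n0=0, n1=0 [stuck-at-0], n2=1, n3=1 → 1 — matches
  n2 stuck-at-0: n0=0, n1=1, n2=0 [stuck-at-0], n3=0 → 0 — eliminated
Only n1 stuck-at-0 reproduces the observed 1.

n1 stuck-at-0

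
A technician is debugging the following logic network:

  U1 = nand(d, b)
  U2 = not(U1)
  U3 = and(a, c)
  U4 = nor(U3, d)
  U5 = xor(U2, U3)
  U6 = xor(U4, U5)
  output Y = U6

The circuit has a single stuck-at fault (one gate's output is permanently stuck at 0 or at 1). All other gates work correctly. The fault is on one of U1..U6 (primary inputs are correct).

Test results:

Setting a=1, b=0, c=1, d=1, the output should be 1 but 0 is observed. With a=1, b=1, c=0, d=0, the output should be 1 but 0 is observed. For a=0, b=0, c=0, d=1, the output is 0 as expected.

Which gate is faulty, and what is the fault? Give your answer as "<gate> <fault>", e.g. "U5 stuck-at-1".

U6 stuck-at-0

Fault-free values for test 1 (a=1, b=0, c=1, d=1): U1=1, U2=0, U3=1, U4=0, U5=1, U6=1, giving Y=1. Observed 0.
Test 1: faults giving observed 0 are {U1 stuck-at-0, U2 stuck-at-1, U3 stuck-at-0, U4 stuck-at-1, U5 stuck-at-0, U6 stuck-at-0}.
Test 2 (a=1, b=1, c=0, d=0): fault-free U1=1, U2=0, U3=0, U4=1, U5=0, U6=1 → 1; observed 0. Eliminates U3 stuck-at-0, U4 stuck-at-1, U5 stuck-at-0.
Test 3 (a=0, b=0, c=0, d=1): fault-free U1=1, U2=0, U3=0, U4=0, U5=0, U6=0 → 0; observed 0. Eliminates U1 stuck-at-0, U2 stuck-at-1.
Only U6 stuck-at-0 is consistent with every test.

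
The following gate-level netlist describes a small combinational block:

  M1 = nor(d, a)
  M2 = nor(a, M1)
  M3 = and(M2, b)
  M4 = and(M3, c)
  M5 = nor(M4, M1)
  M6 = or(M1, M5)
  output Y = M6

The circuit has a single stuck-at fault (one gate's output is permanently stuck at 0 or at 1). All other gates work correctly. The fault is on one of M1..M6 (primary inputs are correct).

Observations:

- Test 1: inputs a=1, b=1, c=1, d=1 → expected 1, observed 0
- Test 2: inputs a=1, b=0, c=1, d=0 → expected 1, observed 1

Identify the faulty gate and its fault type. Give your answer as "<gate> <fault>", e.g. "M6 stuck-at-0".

M2 stuck-at-1

Fault-free values for test 1 (a=1, b=1, c=1, d=1): M1=0, M2=0, M3=0, M4=0, M5=1, M6=1, giving Y=1. Observed 0.
Test 1: faults giving observed 0 are {M2 stuck-at-1, M3 stuck-at-1, M4 stuck-at-1, M5 stuck-at-0, M6 stuck-at-0}.
Test 2 (a=1, b=0, c=1, d=0): fault-free M1=0, M2=0, M3=0, M4=0, M5=1, M6=1 → 1; observed 1. Eliminates M3 stuck-at-1, M4 stuck-at-1, M5 stuck-at-0, M6 stuck-at-0.
Only M2 stuck-at-1 is consistent with every test.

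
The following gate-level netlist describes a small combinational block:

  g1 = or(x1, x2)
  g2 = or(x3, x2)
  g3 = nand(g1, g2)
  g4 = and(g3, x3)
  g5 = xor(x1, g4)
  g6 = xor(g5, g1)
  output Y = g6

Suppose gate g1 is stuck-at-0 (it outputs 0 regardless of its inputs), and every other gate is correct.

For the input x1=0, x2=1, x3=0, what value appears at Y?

Propagate with g1 forced: g1=0 [stuck-at-0], g2=1, g3=1, g4=0, g5=0, g6=0.
So Y = 0. (Without the fault it would be 1.)

0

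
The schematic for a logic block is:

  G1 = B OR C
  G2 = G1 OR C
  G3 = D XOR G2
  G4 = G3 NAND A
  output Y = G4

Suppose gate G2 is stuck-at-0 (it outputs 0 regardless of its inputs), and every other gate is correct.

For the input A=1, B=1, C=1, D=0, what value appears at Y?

Propagate with G2 forced: G1=1, G2=0 [stuck-at-0], G3=0, G4=1.
So Y = 1. (Without the fault it would be 0.)

1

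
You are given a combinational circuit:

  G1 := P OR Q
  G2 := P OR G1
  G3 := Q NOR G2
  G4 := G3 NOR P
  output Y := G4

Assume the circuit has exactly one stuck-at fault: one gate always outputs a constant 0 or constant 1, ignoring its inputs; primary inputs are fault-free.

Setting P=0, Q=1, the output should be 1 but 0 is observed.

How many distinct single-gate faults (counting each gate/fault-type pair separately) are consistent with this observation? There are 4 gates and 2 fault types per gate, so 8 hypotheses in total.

2

Fault-free: G1=1, G2=1, G3=0, G4=1 → 1. Observed 0.
  G1 stuck-at-0: output 1 ✗
  G1 stuck-at-1: output 1 ✗
  G2 stuck-at-0: output 1 ✗
  G2 stuck-at-1: output 1 ✗
  G3 stuck-at-0: output 1 ✗
  G3 stuck-at-1: output 0 ✓
  G4 stuck-at-0: output 0 ✓
  G4 stuck-at-1: output 1 ✗
Consistent faults: {G3 stuck-at-1, G4 stuck-at-0} — 2 in all.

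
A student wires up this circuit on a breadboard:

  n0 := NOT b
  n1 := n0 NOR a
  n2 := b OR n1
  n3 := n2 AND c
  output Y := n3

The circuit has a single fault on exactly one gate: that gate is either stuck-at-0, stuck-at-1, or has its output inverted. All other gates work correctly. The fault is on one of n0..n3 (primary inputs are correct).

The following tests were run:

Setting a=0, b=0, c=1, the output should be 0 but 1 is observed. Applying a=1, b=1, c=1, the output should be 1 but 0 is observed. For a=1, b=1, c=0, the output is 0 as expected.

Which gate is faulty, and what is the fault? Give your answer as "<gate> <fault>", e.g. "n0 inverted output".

Fault-free values for test 1 (a=0, b=0, c=1): n0=1, n1=0, n2=0, n3=0, giving Y=0. Observed 1.
Test 1: faults giving observed 1 are {n0 stuck-at-0, n0 inverted output, n1 stuck-at-1, n1 inverted output, n2 stuck-at-1, n2 inverted output, n3 stuck-at-1, n3 inverted output}.
Test 2 (a=1, b=1, c=1): fault-free n0=0, n1=0, n2=1, n3=1 → 1; observed 0. Eliminates n0 stuck-at-0, n0 inverted output, n1 stuck-at-1, n1 inverted output, n2 stuck-at-1, n3 stuck-at-1.
Test 3 (a=1, b=1, c=0): fault-free n0=0, n1=0, n2=1, n3=0 → 0; observed 0. Eliminates n3 inverted output.
Only n2 inverted output is consistent with every test.

n2 inverted output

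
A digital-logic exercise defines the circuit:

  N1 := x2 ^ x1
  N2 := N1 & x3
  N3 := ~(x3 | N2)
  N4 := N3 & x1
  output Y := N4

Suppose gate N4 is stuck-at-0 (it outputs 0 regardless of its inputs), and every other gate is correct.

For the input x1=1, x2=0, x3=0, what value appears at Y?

0

Propagate with N4 forced: N1=1, N2=0, N3=1, N4=0 [stuck-at-0].
So Y = 0. (Without the fault it would be 1.)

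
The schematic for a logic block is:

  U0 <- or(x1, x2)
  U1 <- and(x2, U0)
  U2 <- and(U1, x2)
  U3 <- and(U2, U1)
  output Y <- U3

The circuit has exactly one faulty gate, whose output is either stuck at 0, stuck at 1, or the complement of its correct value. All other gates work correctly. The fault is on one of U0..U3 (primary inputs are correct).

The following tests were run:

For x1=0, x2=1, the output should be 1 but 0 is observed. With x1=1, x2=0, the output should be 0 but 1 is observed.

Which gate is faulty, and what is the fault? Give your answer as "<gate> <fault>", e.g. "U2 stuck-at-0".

Fault-free values for test 1 (x1=0, x2=1): U0=1, U1=1, U2=1, U3=1, giving Y=1. Observed 0.
Test 1: faults giving observed 0 are {U0 stuck-at-0, U0 inverted output, U1 stuck-at-0, U1 inverted output, U2 stuck-at-0, U2 inverted output, U3 stuck-at-0, U3 inverted output}.
Test 2 (x1=1, x2=0): fault-free U0=1, U1=0, U2=0, U3=0 → 0; observed 1. Eliminates U0 stuck-at-0, U0 inverted output, U1 stuck-at-0, U1 inverted output, U2 stuck-at-0, U2 inverted output, U3 stuck-at-0.
Only U3 inverted output is consistent with every test.

U3 inverted output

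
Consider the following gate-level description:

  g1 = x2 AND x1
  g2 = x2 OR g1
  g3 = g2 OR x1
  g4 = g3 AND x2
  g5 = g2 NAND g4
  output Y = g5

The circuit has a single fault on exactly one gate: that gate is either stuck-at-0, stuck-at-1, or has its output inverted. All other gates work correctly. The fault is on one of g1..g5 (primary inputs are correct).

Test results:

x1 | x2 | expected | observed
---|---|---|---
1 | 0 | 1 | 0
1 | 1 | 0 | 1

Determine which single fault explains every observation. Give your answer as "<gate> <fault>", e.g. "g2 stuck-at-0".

Fault-free values for test 1 (x1=1, x2=0): g1=0, g2=0, g3=1, g4=0, g5=1, giving Y=1. Observed 0.
Test 1: faults giving observed 0 are {g5 stuck-at-0, g5 inverted output}.
Test 2 (x1=1, x2=1): fault-free g1=1, g2=1, g3=1, g4=1, g5=0 → 0; observed 1. Eliminates g5 stuck-at-0.
Only g5 inverted output is consistent with every test.

g5 inverted output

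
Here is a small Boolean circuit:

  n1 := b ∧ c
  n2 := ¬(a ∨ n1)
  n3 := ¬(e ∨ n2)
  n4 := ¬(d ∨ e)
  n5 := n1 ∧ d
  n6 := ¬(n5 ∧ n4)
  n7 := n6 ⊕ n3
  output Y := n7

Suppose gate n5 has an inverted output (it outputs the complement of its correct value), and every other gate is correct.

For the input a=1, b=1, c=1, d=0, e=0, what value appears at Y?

1

Propagate with n5 forced: n1=1, n2=0, n3=1, n4=1, n5=1 [inverted output], n6=0, n7=1.
So Y = 1. (Without the fault it would be 0.)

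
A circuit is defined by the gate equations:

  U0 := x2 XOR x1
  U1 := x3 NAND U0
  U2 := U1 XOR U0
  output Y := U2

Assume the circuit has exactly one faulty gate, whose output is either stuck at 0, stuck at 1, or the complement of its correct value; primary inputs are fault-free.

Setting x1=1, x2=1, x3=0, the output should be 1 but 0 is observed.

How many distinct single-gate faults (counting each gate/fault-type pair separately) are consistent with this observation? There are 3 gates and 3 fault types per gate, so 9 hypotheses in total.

Fault-free: U0=0, U1=1, U2=1 → 1. Observed 0.
  U0 stuck-at-0: output 1 ✗
  U0 stuck-at-1: output 0 ✓
  U0 inverted output: output 0 ✓
  U1 stuck-at-0: output 0 ✓
  U1 stuck-at-1: output 1 ✗
  U1 inverted output: output 0 ✓
  U2 stuck-at-0: output 0 ✓
  U2 stuck-at-1: output 1 ✗
  U2 inverted output: output 0 ✓
Consistent faults: {U0 stuck-at-1, U0 inverted output, U1 stuck-at-0, U1 inverted output, U2 stuck-at-0, U2 inverted output} — 6 in all.

6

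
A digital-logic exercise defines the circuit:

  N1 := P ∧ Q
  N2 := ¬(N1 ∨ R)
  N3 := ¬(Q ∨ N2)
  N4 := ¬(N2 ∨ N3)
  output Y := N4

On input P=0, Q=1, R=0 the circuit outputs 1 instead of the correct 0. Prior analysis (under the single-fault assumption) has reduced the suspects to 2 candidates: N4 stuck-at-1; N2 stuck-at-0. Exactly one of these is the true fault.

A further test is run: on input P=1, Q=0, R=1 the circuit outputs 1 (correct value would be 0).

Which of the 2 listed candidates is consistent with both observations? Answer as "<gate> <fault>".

Evaluate each candidate on input P=1, Q=0, R=1:
  N4 stuck-at-1: N1=0, N2=0, N3=1, N4=1 [stuck-at-1] → 1 — matches
  N2 stuck-at-0: N1=0, N2=0 [stuck-at-0], N3=1, N4=0 → 0 — eliminated
Only N4 stuck-at-1 reproduces the observed 1.

N4 stuck-at-1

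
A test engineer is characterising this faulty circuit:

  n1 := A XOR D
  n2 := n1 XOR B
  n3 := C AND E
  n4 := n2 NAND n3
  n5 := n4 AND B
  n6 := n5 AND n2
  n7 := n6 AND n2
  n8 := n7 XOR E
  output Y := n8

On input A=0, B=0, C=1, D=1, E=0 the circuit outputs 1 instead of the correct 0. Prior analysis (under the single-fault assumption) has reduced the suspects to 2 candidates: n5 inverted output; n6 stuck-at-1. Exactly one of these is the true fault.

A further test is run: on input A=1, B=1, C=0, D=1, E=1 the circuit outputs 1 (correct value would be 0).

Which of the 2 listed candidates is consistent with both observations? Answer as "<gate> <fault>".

n5 inverted output

Evaluate each candidate on input A=1, B=1, C=0, D=1, E=1:
  n5 inverted output: n1=0, n2=1, n3=0, n4=1, n5=0 [inverted output], n6=0, n7=0, n8=1 → 1 — matches
  n6 stuck-at-1: n1=0, n2=1, n3=0, n4=1, n5=1, n6=1 [stuck-at-1], n7=1, n8=0 → 0 — eliminated
Only n5 inverted output reproduces the observed 1.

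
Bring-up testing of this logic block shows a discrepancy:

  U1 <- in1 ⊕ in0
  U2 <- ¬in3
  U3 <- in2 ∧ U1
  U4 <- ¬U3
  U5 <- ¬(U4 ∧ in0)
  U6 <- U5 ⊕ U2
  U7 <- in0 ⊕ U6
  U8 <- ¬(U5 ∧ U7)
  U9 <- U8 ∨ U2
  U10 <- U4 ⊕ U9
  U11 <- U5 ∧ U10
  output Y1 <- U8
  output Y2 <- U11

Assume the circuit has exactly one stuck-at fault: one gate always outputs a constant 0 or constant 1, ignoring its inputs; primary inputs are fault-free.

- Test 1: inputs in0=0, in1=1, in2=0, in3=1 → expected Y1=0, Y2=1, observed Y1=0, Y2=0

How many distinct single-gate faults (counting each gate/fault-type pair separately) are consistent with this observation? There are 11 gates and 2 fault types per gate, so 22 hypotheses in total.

5

Fault-free: U1=1, U2=0, U3=0, U4=1, U5=1, U6=1, U7=1, U8=0, U9=0, U10=1, U11=1 → Y1=0, Y2=1. Observed Y1=0, Y2=0.
  U1: none of the 2 fault types match ✗
  U2: none of the 2 fault types match ✗
  U3: stuck-at-1 ✓; others ✗
  U4: stuck-at-0 ✓; others ✗
  U5: none of the 2 fault types match ✗
  U6: none of the 2 fault types match ✗
  U7: none of the 2 fault types match ✗
  U8: none of the 2 fault types match ✗
  U9: stuck-at-1 ✓; others ✗
  U10: stuck-at-0 ✓; others ✗
  U11: stuck-at-0 ✓; others ✗
Consistent faults: {U3 stuck-at-1, U4 stuck-at-0, U9 stuck-at-1, U10 stuck-at-0, U11 stuck-at-0} — 5 in all.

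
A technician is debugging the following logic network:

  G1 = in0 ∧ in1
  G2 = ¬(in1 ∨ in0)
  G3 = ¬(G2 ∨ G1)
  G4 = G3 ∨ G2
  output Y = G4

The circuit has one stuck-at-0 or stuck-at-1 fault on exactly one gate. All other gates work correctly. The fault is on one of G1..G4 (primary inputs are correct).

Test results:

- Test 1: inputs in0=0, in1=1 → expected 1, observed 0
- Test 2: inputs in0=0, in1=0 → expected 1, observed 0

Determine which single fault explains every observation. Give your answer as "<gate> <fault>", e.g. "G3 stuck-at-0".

Fault-free values for test 1 (in0=0, in1=1): G1=0, G2=0, G3=1, G4=1, giving Y=1. Observed 0.
Test 1: faults giving observed 0 are {G1 stuck-at-1, G3 stuck-at-0, G4 stuck-at-0}.
Test 2 (in0=0, in1=0): fault-free G1=0, G2=1, G3=0, G4=1 → 1; observed 0. Eliminates G1 stuck-at-1, G3 stuck-at-0.
Only G4 stuck-at-0 is consistent with every test.

G4 stuck-at-0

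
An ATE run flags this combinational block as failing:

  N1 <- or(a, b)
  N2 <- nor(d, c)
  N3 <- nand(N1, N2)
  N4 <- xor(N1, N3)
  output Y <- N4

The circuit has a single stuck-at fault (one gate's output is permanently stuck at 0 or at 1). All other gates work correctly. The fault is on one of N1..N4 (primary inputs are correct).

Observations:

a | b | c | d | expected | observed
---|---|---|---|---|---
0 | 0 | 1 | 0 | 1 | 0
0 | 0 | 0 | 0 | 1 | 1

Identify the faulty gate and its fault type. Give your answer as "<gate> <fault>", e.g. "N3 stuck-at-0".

Fault-free values for test 1 (a=0, b=0, c=1, d=0): N1=0, N2=0, N3=1, N4=1, giving Y=1. Observed 0.
Test 1: faults giving observed 0 are {N1 stuck-at-1, N3 stuck-at-0, N4 stuck-at-0}.
Test 2 (a=0, b=0, c=0, d=0): fault-free N1=0, N2=1, N3=1, N4=1 → 1; observed 1. Eliminates N3 stuck-at-0, N4 stuck-at-0.
Only N1 stuck-at-1 is consistent with every test.

N1 stuck-at-1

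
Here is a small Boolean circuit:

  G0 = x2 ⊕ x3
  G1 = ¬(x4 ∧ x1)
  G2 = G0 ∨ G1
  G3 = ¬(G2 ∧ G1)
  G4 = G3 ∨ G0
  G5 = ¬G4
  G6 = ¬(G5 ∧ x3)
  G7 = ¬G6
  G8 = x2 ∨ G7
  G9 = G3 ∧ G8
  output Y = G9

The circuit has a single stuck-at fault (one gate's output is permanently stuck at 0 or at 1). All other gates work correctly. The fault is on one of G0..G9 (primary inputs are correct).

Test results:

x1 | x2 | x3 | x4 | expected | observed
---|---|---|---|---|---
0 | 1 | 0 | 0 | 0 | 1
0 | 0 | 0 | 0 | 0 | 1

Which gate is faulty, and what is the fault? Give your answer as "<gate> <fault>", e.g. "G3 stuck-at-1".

Fault-free values for test 1 (x1=0, x2=1, x3=0, x4=0): G0=1, G1=1, G2=1, G3=0, G4=1, G5=0, G6=1, G7=0, G8=1, G9=0, giving Y=0. Observed 1.
Test 1: faults giving observed 1 are {G1 stuck-at-0, G2 stuck-at-0, G3 stuck-at-1, G9 stuck-at-1}.
Test 2 (x1=0, x2=0, x3=0, x4=0): fault-free G0=0, G1=1, G2=1, G3=0, G4=0, G5=1, G6=1, G7=0, G8=0, G9=0 → 0; observed 1. Eliminates G1 stuck-at-0, G2 stuck-at-0, G3 stuck-at-1.
Only G9 stuck-at-1 is consistent with every test.

G9 stuck-at-1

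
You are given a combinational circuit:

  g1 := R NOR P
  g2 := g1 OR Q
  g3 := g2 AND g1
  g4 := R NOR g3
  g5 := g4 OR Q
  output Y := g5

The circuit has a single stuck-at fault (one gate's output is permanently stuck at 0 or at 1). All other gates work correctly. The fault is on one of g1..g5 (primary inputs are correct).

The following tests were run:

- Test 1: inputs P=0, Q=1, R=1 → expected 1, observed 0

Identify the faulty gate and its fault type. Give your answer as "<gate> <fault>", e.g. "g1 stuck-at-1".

Fault-free values for test 1 (P=0, Q=1, R=1): g1=0, g2=1, g3=0, g4=0, g5=1, giving Y=1. Observed 0.
Test 1: faults giving observed 0 are {g5 stuck-at-0}.
Only g5 stuck-at-0 is consistent with every test.

g5 stuck-at-0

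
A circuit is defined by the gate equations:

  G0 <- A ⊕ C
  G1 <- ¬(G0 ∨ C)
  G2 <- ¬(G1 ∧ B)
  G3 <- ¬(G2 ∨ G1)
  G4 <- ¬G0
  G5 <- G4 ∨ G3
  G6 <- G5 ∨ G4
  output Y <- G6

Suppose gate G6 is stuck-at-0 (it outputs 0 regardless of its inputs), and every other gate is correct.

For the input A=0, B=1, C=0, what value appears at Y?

0

Propagate with G6 forced: G0=0, G1=1, G2=0, G3=0, G4=1, G5=1, G6=0 [stuck-at-0].
So Y = 0. (Without the fault it would be 1.)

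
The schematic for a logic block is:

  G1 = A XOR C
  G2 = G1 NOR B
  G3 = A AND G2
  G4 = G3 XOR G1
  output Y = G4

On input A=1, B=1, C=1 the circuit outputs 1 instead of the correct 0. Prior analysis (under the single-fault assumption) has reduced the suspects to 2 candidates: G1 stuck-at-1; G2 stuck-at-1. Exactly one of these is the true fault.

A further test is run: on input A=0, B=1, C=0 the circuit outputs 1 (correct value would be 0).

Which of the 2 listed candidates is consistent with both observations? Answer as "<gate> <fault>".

Evaluate each candidate on input A=0, B=1, C=0:
  G1 stuck-at-1: G1=1 [stuck-at-1], G2=0, G3=0, G4=1 → 1 — matches
  G2 stuck-at-1: G1=0, G2=1 [stuck-at-1], G3=0, G4=0 → 0 — eliminated
Only G1 stuck-at-1 reproduces the observed 1.

G1 stuck-at-1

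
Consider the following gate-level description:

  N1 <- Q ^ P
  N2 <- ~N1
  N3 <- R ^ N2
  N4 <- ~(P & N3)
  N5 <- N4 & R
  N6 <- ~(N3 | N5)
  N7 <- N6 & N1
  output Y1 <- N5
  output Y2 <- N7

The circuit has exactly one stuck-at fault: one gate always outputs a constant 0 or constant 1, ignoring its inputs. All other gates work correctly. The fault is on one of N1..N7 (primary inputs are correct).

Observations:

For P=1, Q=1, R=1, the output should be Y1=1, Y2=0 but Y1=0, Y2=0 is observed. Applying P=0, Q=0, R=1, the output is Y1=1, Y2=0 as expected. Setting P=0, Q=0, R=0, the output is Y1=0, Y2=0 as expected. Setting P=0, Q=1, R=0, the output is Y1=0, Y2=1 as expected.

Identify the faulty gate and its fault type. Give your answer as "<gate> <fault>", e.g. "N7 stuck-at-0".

Fault-free values for test 1 (P=1, Q=1, R=1): N1=0, N2=1, N3=0, N4=1, N5=1, N6=0, N7=0, giving Y1=1, Y2=0. Observed Y1=0, Y2=0.
Test 1: faults giving observed Y1=0, Y2=0 are {N1 stuck-at-1, N2 stuck-at-0, N3 stuck-at-1, N4 stuck-at-0, N5 stuck-at-0}.
Test 2 (P=0, Q=0, R=1): fault-free N1=0, N2=1, N3=0, N4=1, N5=1, N6=0, N7=0 → Y1=1, Y2=0; observed Y1=1, Y2=0. Eliminates N4 stuck-at-0, N5 stuck-at-0.
Test 3 (P=0, Q=0, R=0): fault-free N1=0, N2=1, N3=1, N4=1, N5=0, N6=0, N7=0 → Y1=0, Y2=0; observed Y1=0, Y2=0. Eliminates N1 stuck-at-1.
Test 4 (P=0, Q=1, R=0): fault-free N1=1, N2=0, N3=0, N4=1, N5=0, N6=1, N7=1 → Y1=0, Y2=1; observed Y1=0, Y2=1. Eliminates N3 stuck-at-1.
Only N2 stuck-at-0 is consistent with every test.

N2 stuck-at-0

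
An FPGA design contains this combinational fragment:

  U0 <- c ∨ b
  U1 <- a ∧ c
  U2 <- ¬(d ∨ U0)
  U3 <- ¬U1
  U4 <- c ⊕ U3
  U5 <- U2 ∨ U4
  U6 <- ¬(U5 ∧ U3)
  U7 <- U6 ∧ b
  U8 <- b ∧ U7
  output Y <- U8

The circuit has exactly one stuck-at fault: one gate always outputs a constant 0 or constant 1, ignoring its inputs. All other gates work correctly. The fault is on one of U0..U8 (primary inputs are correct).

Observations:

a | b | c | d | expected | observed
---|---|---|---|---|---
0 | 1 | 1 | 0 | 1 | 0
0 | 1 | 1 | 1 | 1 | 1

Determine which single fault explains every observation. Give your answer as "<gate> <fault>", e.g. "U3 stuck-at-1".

U0 stuck-at-0

Fault-free values for test 1 (a=0, b=1, c=1, d=0): U0=1, U1=0, U2=0, U3=1, U4=0, U5=0, U6=1, U7=1, U8=1, giving Y=1. Observed 0.
Test 1: faults giving observed 0 are {U0 stuck-at-0, U2 stuck-at-1, U4 stuck-at-1, U5 stuck-at-1, U6 stuck-at-0, U7 stuck-at-0, U8 stuck-at-0}.
Test 2 (a=0, b=1, c=1, d=1): fault-free U0=1, U1=0, U2=0, U3=1, U4=0, U5=0, U6=1, U7=1, U8=1 → 1; observed 1. Eliminates U2 stuck-at-1, U4 stuck-at-1, U5 stuck-at-1, U6 stuck-at-0, U7 stuck-at-0, U8 stuck-at-0.
Only U0 stuck-at-0 is consistent with every test.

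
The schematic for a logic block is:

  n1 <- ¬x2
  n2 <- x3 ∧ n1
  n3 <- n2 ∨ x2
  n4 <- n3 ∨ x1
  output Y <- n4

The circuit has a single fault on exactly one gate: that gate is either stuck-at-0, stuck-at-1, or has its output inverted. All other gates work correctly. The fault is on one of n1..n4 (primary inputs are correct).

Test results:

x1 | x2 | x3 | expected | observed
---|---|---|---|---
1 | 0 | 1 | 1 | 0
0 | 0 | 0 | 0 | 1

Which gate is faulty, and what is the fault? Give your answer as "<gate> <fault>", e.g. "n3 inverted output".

Fault-free values for test 1 (x1=1, x2=0, x3=1): n1=1, n2=1, n3=1, n4=1, giving Y=1. Observed 0.
Test 1: faults giving observed 0 are {n4 stuck-at-0, n4 inverted output}.
Test 2 (x1=0, x2=0, x3=0): fault-free n1=1, n2=0, n3=0, n4=0 → 0; observed 1. Eliminates n4 stuck-at-0.
Only n4 inverted output is consistent with every test.

n4 inverted output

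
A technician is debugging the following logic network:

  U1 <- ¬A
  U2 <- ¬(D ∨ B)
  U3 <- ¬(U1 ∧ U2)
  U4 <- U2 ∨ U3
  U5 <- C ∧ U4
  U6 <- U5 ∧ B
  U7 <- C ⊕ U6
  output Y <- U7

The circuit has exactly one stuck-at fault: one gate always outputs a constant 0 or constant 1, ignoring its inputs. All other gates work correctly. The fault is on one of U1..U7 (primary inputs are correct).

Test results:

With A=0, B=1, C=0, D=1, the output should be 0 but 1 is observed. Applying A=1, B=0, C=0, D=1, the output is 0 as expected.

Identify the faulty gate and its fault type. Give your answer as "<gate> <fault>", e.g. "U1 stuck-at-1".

Fault-free values for test 1 (A=0, B=1, C=0, D=1): U1=1, U2=0, U3=1, U4=1, U5=0, U6=0, U7=0, giving Y=0. Observed 1.
Test 1: faults giving observed 1 are {U5 stuck-at-1, U6 stuck-at-1, U7 stuck-at-1}.
Test 2 (A=1, B=0, C=0, D=1): fault-free U1=0, U2=0, U3=1, U4=1, U5=0, U6=0, U7=0 → 0; observed 0. Eliminates U6 stuck-at-1, U7 stuck-at-1.
Only U5 stuck-at-1 is consistent with every test.

U5 stuck-at-1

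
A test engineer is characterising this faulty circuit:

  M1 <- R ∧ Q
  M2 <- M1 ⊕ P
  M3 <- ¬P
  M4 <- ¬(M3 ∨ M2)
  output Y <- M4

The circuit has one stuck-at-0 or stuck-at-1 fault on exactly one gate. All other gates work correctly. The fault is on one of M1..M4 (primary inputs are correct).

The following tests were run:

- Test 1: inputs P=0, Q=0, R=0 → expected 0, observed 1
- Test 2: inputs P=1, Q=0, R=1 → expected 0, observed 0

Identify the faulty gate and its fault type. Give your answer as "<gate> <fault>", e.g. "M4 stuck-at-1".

Fault-free values for test 1 (P=0, Q=0, R=0): M1=0, M2=0, M3=1, M4=0, giving Y=0. Observed 1.
Test 1: faults giving observed 1 are {M3 stuck-at-0, M4 stuck-at-1}.
Test 2 (P=1, Q=0, R=1): fault-free M1=0, M2=1, M3=0, M4=0 → 0; observed 0. Eliminates M4 stuck-at-1.
Only M3 stuck-at-0 is consistent with every test.

M3 stuck-at-0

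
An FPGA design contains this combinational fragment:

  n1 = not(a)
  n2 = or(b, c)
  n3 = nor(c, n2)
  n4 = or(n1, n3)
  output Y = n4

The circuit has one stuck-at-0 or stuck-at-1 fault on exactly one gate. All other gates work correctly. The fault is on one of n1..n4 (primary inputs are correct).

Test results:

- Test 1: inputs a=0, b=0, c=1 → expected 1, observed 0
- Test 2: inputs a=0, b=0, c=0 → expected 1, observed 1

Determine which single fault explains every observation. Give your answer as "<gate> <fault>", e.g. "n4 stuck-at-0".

n1 stuck-at-0

Fault-free values for test 1 (a=0, b=0, c=1): n1=1, n2=1, n3=0, n4=1, giving Y=1. Observed 0.
Test 1: faults giving observed 0 are {n1 stuck-at-0, n4 stuck-at-0}.
Test 2 (a=0, b=0, c=0): fault-free n1=1, n2=0, n3=1, n4=1 → 1; observed 1. Eliminates n4 stuck-at-0.
Only n1 stuck-at-0 is consistent with every test.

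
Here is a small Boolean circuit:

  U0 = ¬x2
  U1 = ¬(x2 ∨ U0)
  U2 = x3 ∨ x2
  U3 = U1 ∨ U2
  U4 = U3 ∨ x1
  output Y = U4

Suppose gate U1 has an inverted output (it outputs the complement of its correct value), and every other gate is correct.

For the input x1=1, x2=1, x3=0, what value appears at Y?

1

Propagate with U1 forced: U0=0, U1=1 [inverted output], U2=1, U3=1, U4=1.
So Y = 1. (Same as the fault-free value — the fault is masked on this input.)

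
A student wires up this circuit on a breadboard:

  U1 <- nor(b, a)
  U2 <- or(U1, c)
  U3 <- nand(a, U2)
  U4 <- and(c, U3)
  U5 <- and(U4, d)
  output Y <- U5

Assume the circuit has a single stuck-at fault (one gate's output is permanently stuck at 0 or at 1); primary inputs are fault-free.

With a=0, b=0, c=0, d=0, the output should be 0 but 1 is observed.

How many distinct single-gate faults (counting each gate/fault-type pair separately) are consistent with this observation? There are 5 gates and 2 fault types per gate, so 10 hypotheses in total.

1

Fault-free: U1=1, U2=1, U3=1, U4=0, U5=0 → 0. Observed 1.
  U1 stuck-at-0: output 0 ✗
  U1 stuck-at-1: output 0 ✗
  U2 stuck-at-0: output 0 ✗
  U2 stuck-at-1: output 0 ✗
  U3 stuck-at-0: output 0 ✗
  U3 stuck-at-1: output 0 ✗
  U4 stuck-at-0: output 0 ✗
  U4 stuck-at-1: output 0 ✗
  U5 stuck-at-0: output 0 ✗
  U5 stuck-at-1: output 1 ✓
Consistent faults: {U5 stuck-at-1} — 1 in all.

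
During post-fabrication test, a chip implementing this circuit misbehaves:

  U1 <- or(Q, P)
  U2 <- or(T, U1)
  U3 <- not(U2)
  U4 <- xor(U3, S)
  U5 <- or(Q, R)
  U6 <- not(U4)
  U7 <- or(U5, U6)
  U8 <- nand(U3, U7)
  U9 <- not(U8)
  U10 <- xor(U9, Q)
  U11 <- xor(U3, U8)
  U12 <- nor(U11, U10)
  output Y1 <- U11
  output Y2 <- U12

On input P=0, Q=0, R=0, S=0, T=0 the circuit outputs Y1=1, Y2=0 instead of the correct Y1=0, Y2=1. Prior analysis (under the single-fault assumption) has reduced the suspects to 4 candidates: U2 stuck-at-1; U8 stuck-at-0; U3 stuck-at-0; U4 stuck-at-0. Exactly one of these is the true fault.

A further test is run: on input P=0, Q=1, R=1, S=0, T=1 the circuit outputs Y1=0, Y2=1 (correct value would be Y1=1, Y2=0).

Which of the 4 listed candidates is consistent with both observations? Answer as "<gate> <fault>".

Evaluate each candidate on input P=0, Q=1, R=1, S=0, T=1:
  U2 stuck-at-1: U1=1, U2=1 [stuck-at-1], U3=0, U4=0, U5=1, U6=1, U7=1, U8=1, U9=0, U10=1, U11=1, U12=0 → Y1=1, Y2=0 — eliminated
  U8 stuck-at-0: U1=1, U2=1, U3=0, U4=0, U5=1, U6=1, U7=1, U8=0 [stuck-at-0], U9=1, U10=0, U11=0, U12=1 → Y1=0, Y2=1 — matches
  U3 stuck-at-0: U1=1, U2=1, U3=0 [stuck-at-0], U4=0, U5=1, U6=1, U7=1, U8=1, U9=0, U10=1, U11=1, U12=0 → Y1=1, Y2=0 — eliminated
  U4 stuck-at-0: U1=1, U2=1, U3=0, U4=0 [stuck-at-0], U5=1, U6=1, U7=1, U8=1, U9=0, U10=1, U11=1, U12=0 → Y1=1, Y2=0 — eliminated
Only U8 stuck-at-0 reproduces the observed Y1=0, Y2=1.

U8 stuck-at-0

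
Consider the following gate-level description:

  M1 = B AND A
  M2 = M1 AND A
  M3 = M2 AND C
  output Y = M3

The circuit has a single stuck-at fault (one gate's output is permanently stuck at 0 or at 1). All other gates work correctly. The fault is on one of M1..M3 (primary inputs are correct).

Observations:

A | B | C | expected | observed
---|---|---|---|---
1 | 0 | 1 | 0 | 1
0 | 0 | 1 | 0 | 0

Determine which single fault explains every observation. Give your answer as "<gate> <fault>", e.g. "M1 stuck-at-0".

M1 stuck-at-1

Fault-free values for test 1 (A=1, B=0, C=1): M1=0, M2=0, M3=0, giving Y=0. Observed 1.
Test 1: faults giving observed 1 are {M1 stuck-at-1, M2 stuck-at-1, M3 stuck-at-1}.
Test 2 (A=0, B=0, C=1): fault-free M1=0, M2=0, M3=0 → 0; observed 0. Eliminates M2 stuck-at-1, M3 stuck-at-1.
Only M1 stuck-at-1 is consistent with every test.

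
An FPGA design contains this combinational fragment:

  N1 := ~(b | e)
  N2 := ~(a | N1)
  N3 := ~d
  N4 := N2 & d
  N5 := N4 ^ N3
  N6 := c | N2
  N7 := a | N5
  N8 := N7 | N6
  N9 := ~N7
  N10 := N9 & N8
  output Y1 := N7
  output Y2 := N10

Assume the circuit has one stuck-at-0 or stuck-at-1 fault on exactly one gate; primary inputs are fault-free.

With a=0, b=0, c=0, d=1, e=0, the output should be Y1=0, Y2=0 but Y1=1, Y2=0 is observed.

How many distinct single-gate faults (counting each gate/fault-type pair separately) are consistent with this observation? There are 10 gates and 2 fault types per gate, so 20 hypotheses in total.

6

Fault-free: N1=1, N2=0, N3=0, N4=0, N5=0, N6=0, N7=0, N8=0, N9=1, N10=0 → Y1=0, Y2=0. Observed Y1=1, Y2=0.
  N1: stuck-at-0 ✓; others ✗
  N2: stuck-at-1 ✓; others ✗
  N3: stuck-at-1 ✓; others ✗
  N4: stuck-at-1 ✓; others ✗
  N5: stuck-at-1 ✓; others ✗
  N6: none of the 2 fault types match ✗
  N7: stuck-at-1 ✓; others ✗
  N8: none of the 2 fault types match ✗
  N9: none of the 2 fault types match ✗
  N10: none of the 2 fault types match ✗
Consistent faults: {N1 stuck-at-0, N2 stuck-at-1, N3 stuck-at-1, N4 stuck-at-1, N5 stuck-at-1, N7 stuck-at-1} — 6 in all.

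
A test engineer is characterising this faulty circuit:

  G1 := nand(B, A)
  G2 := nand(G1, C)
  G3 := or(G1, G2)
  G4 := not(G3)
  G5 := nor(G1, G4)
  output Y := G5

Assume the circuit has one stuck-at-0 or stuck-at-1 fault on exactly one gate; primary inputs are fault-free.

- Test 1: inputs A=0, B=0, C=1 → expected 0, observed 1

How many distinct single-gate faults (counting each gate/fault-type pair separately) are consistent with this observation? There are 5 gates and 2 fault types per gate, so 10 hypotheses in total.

Fault-free: G1=1, G2=0, G3=1, G4=0, G5=0 → 0. Observed 1.
  G1 stuck-at-0: output 1 ✓
  G1 stuck-at-1: output 0 ✗
  G2 stuck-at-0: output 0 ✗
  G2 stuck-at-1: output 0 ✗
  G3 stuck-at-0: output 0 ✗
  G3 stuck-at-1: output 0 ✗
  G4 stuck-at-0: output 0 ✗
  G4 stuck-at-1: output 0 ✗
  G5 stuck-at-0: output 0 ✗
  G5 stuck-at-1: output 1 ✓
Consistent faults: {G1 stuck-at-0, G5 stuck-at-1} — 2 in all.

2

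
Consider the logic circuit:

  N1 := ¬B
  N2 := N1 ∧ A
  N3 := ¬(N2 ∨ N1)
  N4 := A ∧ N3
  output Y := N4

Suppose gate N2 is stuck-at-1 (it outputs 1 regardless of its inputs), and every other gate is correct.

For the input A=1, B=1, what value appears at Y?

Propagate with N2 forced: N1=0, N2=1 [stuck-at-1], N3=0, N4=0.
So Y = 0. (Without the fault it would be 1.)

0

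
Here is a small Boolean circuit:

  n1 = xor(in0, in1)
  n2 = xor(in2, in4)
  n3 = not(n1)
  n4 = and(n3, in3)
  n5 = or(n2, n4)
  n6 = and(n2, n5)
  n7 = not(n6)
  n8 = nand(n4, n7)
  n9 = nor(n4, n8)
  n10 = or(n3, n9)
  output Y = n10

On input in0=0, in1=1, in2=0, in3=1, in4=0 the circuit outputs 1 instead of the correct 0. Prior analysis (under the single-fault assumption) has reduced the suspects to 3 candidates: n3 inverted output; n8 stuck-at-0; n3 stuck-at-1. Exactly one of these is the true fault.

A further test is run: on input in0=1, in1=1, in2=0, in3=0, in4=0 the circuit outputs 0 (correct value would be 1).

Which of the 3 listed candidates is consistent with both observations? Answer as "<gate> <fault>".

n3 inverted output

Evaluate each candidate on input in0=1, in1=1, in2=0, in3=0, in4=0:
  n3 inverted output: n1=0, n2=0, n3=0 [inverted output], n4=0, n5=0, n6=0, n7=1, n8=1, n9=0, n10=0 → 0 — matches
  n8 stuck-at-0: n1=0, n2=0, n3=1, n4=0, n5=0, n6=0, n7=1, n8=0 [stuck-at-0], n9=1, n10=1 → 1 — eliminated
  n3 stuck-at-1: n1=0, n2=0, n3=1 [stuck-at-1], n4=0, n5=0, n6=0, n7=1, n8=1, n9=0, n10=1 → 1 — eliminated
Only n3 inverted output reproduces the observed 0.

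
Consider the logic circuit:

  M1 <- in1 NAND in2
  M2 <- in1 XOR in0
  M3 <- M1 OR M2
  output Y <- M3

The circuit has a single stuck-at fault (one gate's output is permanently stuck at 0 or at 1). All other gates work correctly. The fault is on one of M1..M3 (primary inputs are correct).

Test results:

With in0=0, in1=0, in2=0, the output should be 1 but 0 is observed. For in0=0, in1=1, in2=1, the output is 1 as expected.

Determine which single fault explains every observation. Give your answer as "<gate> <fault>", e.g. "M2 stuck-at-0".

Fault-free values for test 1 (in0=0, in1=0, in2=0): M1=1, M2=0, M3=1, giving Y=1. Observed 0.
Test 1: faults giving observed 0 are {M1 stuck-at-0, M3 stuck-at-0}.
Test 2 (in0=0, in1=1, in2=1): fault-free M1=0, M2=1, M3=1 → 1; observed 1. Eliminates M3 stuck-at-0.
Only M1 stuck-at-0 is consistent with every test.

M1 stuck-at-0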